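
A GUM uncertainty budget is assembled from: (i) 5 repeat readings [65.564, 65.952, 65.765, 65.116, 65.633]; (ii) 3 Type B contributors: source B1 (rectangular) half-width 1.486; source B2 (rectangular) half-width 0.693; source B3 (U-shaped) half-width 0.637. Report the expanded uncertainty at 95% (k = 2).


mean = (65.564 + 65.952 + 65.765 + 65.116 + 65.633) / 5 = 65.606
s = sqrt(sum((x - mean)^2)/(n-1)) = 0.31128363
u_A = s / sqrt(n) = 0.31128363 / sqrt(5) = 0.13921027
u_B1 = 1.486 / sqrt(3) = 0.8579425
u_B2 = 0.693 / sqrt(3) = 0.40010374
u_B3 = 0.637 / sqrt(2) = 0.45042702
uc = sqrt(0.13921027^2 + 0.8579425^2 + 0.40010374^2 + 0.45042702^2) = 1.0575502
U = k * uc = 2 * 1.0575502
U = 2.1151

2.1151


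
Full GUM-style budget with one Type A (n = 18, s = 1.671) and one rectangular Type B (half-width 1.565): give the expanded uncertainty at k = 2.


u_A = s / sqrt(n) = 1.671 / sqrt(18) = 0.39385848
u_B = half_width / sqrt(3) = 1.565 / sqrt(3) = 0.90355317
uc = sqrt(u_A^2 + u_B^2) = sqrt(0.39385848^2 + 0.90355317^2) = 0.98566365
U = k * uc = 2 * 0.98566365
U = 1.9713

1.9713


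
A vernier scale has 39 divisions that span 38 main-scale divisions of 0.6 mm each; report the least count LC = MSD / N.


LC = MSD / n_div
= 0.6 / 39
= 0.0154

0.0154


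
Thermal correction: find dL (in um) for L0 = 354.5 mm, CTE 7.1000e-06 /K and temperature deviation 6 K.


dL = L * alpha * dT
= 354.5 * 7.1000e-06 * 6
= 0.0151017 mm
dL_um = 0.0151017 * 1000 = 15.1017 um

15.1017


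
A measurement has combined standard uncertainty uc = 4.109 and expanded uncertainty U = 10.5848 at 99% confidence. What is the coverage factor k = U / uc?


k = U / uc
k = 10.5848 / 4.109
k = 2.576

2.576


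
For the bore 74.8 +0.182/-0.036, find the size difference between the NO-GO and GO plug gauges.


GO = nominal - lower_tol (smallest hole = maximum material condition)
GO = 74.8 - 0.036 = 74.764
NO-GO = nominal + upper_tol (largest hole = least material condition)
NO-GO = 74.8 + 0.182 = 74.982
spread = NO-GO - GO = 74.982 - 74.764 = 0.2180

0.2180


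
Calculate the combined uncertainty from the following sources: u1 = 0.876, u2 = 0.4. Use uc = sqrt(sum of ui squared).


uc = sqrt(0.876^2 + 0.4^2)
uc = sqrt(0.927376)
uc = 0.9630

0.9630


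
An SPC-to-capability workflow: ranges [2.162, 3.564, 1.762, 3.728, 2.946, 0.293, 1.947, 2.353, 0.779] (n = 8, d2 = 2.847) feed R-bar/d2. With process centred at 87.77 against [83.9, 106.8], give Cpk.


R_bar = (2.162 + 3.564 + 1.762 + 3.728 + 2.946 + 0.293 + 1.947 + 2.353 + 0.779) / 9 = 2.1704444
sigma = R_bar / d2 = 2.1704444 / 2.847 = 0.76236192
Cp = (USL - LSL)/(6*sigma) = (106.8 - 83.9)/(6*0.76236192) = 5.0064
Cpu = (106.8 - 87.77)/(3*0.76236192) = 8.3206
Cpl = (87.77 - 83.9)/(3*0.76236192) = 1.6921
Cpk = min(Cpu, Cpl) = 1.6921

1.6921


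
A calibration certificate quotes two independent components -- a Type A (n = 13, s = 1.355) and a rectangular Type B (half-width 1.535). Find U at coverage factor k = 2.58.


u_A = s / sqrt(n) = 1.355 / sqrt(13) = 0.37580938
u_B = half_width / sqrt(3) = 1.535 / sqrt(3) = 0.88623266
uc = sqrt(u_A^2 + u_B^2) = sqrt(0.37580938^2 + 0.88623266^2) = 0.96262195
U = k * uc = 2.58 * 0.96262195
U = 2.4836

2.4836


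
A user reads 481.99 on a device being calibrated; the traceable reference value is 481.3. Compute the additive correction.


Correction = standard - reading
= 481.3 - 481.99
= -0.6900

-0.6900


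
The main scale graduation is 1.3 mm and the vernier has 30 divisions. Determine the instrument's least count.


LC = MSD / n_div
= 1.3 / 30
= 0.0433

0.0433


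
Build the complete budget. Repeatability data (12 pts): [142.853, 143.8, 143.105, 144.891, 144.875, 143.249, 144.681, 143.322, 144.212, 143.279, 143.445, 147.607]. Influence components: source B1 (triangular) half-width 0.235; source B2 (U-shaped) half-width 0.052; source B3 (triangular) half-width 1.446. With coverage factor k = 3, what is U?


mean = (142.853 + 143.8 + 143.105 + 144.891 + 144.875 + 143.249 + 144.681 + 143.322 + 144.212 + 143.279 + 143.445 + 147.607) / 12 = 144.1099167
s = sqrt(sum((x - mean)^2)/(n-1)) = 1.3122453
u_A = s / sqrt(n) = 1.3122453 / sqrt(12) = 0.37881259
u_B1 = 0.235 / sqrt(6) = 0.095938348
u_B2 = 0.052 / sqrt(2) = 0.036769553
u_B3 = 1.446 / sqrt(6) = 0.59032703
uc = sqrt(0.37881259^2 + 0.095938348^2 + 0.036769553^2 + 0.59032703^2) = 0.70890137
U = k * uc = 3 * 0.70890137
U = 2.1267

2.1267


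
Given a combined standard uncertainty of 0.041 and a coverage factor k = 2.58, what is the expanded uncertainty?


U = k * uc
U = 2.58 * 0.041
U = 0.1058

0.1058


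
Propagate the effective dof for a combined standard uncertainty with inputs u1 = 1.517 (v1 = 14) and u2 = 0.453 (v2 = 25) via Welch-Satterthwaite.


uc = sqrt(u1^2 + u2^2) = sqrt(1.517^2 + 0.453^2) = 1.5831923
v_eff = uc^4 / (u1^4/v1 + u2^4/v2)
= 1.5831923^4 / (1.517^4/14 + 0.453^4/25)
= 6.2825315 / 0.37996522
v_eff = 16.5345

16.5345


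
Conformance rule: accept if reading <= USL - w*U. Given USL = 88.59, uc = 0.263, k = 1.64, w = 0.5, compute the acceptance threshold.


U = k * uc = 1.64 * 0.263 = 0.43132
guard band g = w * U = 0.5 * 0.43132 = 0.21566
AL = USL - g = 88.59 - 0.21566
AL = 88.3743

88.3743


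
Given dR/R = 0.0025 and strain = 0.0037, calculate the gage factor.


GF = (dR/R) / epsilon
= 0.0025 / 0.0037
= 0.6757

0.6757


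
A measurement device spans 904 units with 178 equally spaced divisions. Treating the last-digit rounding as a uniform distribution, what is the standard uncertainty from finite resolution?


resolution = range / divisions
resolution = 904 / 178 = 5.0786517
u_res = resolution / (2*sqrt(3))
u_res = 5.0786517 / 3.4641016
u_res = 1.4661

1.4661


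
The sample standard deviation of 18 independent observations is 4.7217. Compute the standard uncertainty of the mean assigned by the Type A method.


u_A = s / sqrt(n)
u_A = 4.7217 / sqrt(18)
u_A = 4.7217 / 4.2426407
u_A = 1.1129

1.1129


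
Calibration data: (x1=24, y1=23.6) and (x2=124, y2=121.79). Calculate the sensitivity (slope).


slope = (y2 - y1) / (x2 - x1)
= (121.79 - 23.6) / (124 - 24)
= 98.1900 / 100
= 0.9819

0.9819


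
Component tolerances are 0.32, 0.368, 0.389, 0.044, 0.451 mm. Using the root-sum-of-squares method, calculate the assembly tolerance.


RSS = sqrt(0.32^2 + 0.368^2 + 0.389^2 + 0.044^2 + 0.451^2)
= sqrt(0.594482)
= 0.7710

0.7710


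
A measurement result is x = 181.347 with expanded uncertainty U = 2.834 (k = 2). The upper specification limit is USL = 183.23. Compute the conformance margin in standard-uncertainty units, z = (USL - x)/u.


u = U / k = 2.834 / 2 = 1.417
margin = |USL - x| = |183.23 - 181.347| = 1.883
z = margin / u = 1.883 / 1.417
z = 1.3289

1.3289


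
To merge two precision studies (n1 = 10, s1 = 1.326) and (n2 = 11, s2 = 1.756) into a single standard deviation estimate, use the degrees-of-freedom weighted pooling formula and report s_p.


s_p = sqrt(((n1-1)*s1^2 + (n2-1)*s2^2) / (n1+n2-2))
numerator = (10-1)*1.326^2 + (11-1)*1.756^2 = 15.824484 + 30.83536 = 46.659844
denominator = 10 + 11 - 2 = 19
s_p^2 = 46.659844 / 19 = 2.4557813
s_p = sqrt(2.4557813) = 1.5671

1.5671


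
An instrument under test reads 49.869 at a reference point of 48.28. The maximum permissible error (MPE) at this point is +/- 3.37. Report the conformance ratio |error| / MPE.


e = indication - reference = 49.869 - 48.28 = 1.5890
|e| = 1.5890
ratio = |e| / MPE = 1.5890 / 3.37
ratio = 0.4715

0.4715


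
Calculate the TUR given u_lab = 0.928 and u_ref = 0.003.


TUR = u_lab / u_ref
= 0.928 / 0.003
= 309.3333

309.3333


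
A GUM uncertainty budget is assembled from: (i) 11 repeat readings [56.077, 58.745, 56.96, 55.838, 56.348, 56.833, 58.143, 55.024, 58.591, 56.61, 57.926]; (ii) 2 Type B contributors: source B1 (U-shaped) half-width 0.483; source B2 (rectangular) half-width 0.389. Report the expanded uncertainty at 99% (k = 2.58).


mean = (56.077 + 58.745 + 56.96 + 55.838 + 56.348 + 56.833 + 58.143 + 55.024 + 58.591 + 56.61 + 57.926) / 11 = 57.00863636
s = sqrt(sum((x - mean)^2)/(n-1)) = 1.2022002
u_A = s / sqrt(n) = 1.2022002 / sqrt(11) = 0.362477
u_B1 = 0.483 / sqrt(2) = 0.34153258
u_B2 = 0.389 / sqrt(3) = 0.22458925
uc = sqrt(0.362477^2 + 0.34153258^2 + 0.22458925^2) = 0.54632812
U = k * uc = 2.58 * 0.54632812
U = 1.4095

1.4095


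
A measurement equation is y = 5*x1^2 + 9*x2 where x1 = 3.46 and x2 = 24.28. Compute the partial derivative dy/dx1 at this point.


y = 5*x1^2 + 9*x2
dy/dx1 = 2*5*x1
Evaluate at x1 = 3.46: c1 = 10 * 3.46
c1 = 34.6000

34.6000


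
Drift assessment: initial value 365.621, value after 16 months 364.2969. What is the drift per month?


rate = (v2 - v1) / months
= (364.2969 - 365.621) / 16
= -1.3241 / 16
= -0.0828

-0.0828


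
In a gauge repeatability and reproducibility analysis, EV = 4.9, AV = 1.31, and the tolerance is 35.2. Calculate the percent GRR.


GRR = sqrt(EV^2 + AV^2) = sqrt(4.9^2 + 1.31^2) = 5.0720903
%GRR = GRR / tol * 100 = 5.0720903 / 35.2 * 100
%GRR = 14.4093

14.4093


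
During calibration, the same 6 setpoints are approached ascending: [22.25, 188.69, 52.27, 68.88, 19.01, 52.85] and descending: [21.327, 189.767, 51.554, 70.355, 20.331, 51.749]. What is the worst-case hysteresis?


|22.25 - 21.327| = 0.9230
|188.69 - 189.767| = 1.0770
|52.27 - 51.554| = 0.7160
|68.88 - 70.355| = 1.4750
|19.01 - 20.331| = 1.3210
|52.85 - 51.749| = 1.1010
hysteresis = max(diffs) = 1.4750

1.4750


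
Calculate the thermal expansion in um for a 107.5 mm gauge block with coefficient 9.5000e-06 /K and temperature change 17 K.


dL = L * alpha * dT
= 107.5 * 9.5000e-06 * 17
= 0.0173613 mm
dL_um = 0.0173613 * 1000 = 17.3613 um

17.3613


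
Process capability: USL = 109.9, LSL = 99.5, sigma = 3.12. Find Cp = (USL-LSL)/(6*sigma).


Cp = (USL - LSL) / (6 * sigma)
= (109.9 - 99.5) / (6 * 3.12)
= 10.4000 / 18.7200
= 0.5556

0.5556


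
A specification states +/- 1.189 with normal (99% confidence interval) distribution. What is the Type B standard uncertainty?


u_B = half_width / 2.576
u_B = 1.189 / 2.576
u_B = 0.4616

0.4616


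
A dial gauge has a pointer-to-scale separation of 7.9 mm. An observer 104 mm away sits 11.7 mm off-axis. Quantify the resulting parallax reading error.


error = h * offset / d
= 7.9 * 11.7 / 104
= 0.8887

0.8887


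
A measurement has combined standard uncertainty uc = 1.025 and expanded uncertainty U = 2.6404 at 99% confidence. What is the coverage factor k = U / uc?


k = U / uc
k = 2.6404 / 1.025
k = 2.576

2.576


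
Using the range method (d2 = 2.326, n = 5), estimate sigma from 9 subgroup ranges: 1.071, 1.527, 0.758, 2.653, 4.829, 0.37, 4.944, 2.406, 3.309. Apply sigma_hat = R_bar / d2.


R_bar = (1.071 + 1.527 + 0.758 + 2.653 + 4.829 + 0.37 + 4.944 + 2.406 + 3.309) / 9
R_bar = 21.867 / 9 = 2.4296667
sigma_hat = R_bar / d2 = 2.4296667 / 2.326 = 1.0446

1.0446


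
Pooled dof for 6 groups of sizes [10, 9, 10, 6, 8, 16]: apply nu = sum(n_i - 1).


nu = sum_i (n_i - 1)
nu = ((10 - 1) + (9 - 1) + (10 - 1) + (6 - 1) + (8 - 1) + (16 - 1))
nu = 9 + 8 + 9 + 5 + 7 + 15
nu = 53

53


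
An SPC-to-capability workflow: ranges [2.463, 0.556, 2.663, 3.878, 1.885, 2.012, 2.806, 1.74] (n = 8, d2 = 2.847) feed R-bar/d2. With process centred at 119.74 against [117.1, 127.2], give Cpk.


R_bar = (2.463 + 0.556 + 2.663 + 3.878 + 1.885 + 2.012 + 2.806 + 1.74) / 8 = 2.250375
sigma = R_bar / d2 = 2.250375 / 2.847 = 0.7904373
Cp = (USL - LSL)/(6*sigma) = (127.2 - 117.1)/(6*0.7904373) = 2.1296
Cpu = (127.2 - 119.74)/(3*0.7904373) = 3.1459
Cpl = (119.74 - 117.1)/(3*0.7904373) = 1.1133
Cpk = min(Cpu, Cpl) = 1.1133

1.1133


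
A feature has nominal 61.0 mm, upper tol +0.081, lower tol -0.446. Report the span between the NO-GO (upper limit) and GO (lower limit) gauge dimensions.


GO = nominal - lower_tol (smallest hole = maximum material condition)
GO = 61.0 - 0.446 = 60.554
NO-GO = nominal + upper_tol (largest hole = least material condition)
NO-GO = 61.0 + 0.081 = 61.081
spread = NO-GO - GO = 61.081 - 60.554 = 0.5270

0.5270


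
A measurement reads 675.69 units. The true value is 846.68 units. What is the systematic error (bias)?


Systematic error = measured - true
= 675.69 - 846.68
= -170.9900

-170.9900


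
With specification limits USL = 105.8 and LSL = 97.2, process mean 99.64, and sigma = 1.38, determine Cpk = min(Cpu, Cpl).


Cpu = (USL - mean) / (3*sigma) = (105.8 - 99.64) / (3*1.38) = 1.4879
Cpl = (mean - LSL) / (3*sigma) = (99.64 - 97.2) / (3*1.38) = 0.5894
Cpk = min(Cpu, Cpl) = 0.5894

0.5894


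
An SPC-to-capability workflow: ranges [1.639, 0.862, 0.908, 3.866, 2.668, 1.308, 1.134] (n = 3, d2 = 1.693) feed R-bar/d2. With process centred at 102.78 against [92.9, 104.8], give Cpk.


R_bar = (1.639 + 0.862 + 0.908 + 3.866 + 2.668 + 1.308 + 1.134) / 7 = 1.7692857
sigma = R_bar / d2 = 1.7692857 / 1.693 = 1.0450595
Cp = (USL - LSL)/(6*sigma) = (104.8 - 92.9)/(6*1.0450595) = 1.8978
Cpu = (104.8 - 102.78)/(3*1.0450595) = 0.6443
Cpl = (102.78 - 92.9)/(3*1.0450595) = 3.1513
Cpk = min(Cpu, Cpl) = 0.6443

0.6443


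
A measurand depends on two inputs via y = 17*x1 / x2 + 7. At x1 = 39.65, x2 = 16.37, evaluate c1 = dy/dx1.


y = 17*x1 / x2 + 7
dy/dx1 = 17/x2
Evaluate at x2 = 16.37: c1 = 17 / 16.37
c1 = 1.0385

1.0385


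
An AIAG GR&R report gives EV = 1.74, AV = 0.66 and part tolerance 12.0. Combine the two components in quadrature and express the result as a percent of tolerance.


GRR = sqrt(EV^2 + AV^2) = sqrt(1.74^2 + 0.66^2) = 1.8609675
%GRR = GRR / tol * 100 = 1.8609675 / 12.0 * 100
%GRR = 15.5081

15.5081


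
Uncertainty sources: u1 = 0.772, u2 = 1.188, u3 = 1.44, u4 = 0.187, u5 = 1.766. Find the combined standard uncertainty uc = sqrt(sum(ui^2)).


uc = sqrt(0.772^2 + 1.188^2 + 1.44^2 + 0.187^2 + 1.766^2)
uc = sqrt(7.234653)
uc = 2.6897

2.6897


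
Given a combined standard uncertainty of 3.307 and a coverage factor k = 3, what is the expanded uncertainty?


U = k * uc
U = 3 * 3.307
U = 9.9210

9.9210


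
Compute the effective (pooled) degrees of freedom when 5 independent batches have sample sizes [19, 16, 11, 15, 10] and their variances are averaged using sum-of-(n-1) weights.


nu = sum_i (n_i - 1)
nu = ((19 - 1) + (16 - 1) + (11 - 1) + (15 - 1) + (10 - 1))
nu = 18 + 15 + 10 + 14 + 9
nu = 66

66


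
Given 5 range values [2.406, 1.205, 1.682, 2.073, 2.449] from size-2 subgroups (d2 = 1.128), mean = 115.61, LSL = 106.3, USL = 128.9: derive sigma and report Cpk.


R_bar = (2.406 + 1.205 + 1.682 + 2.073 + 2.449) / 5 = 1.963
sigma = R_bar / d2 = 1.963 / 1.128 = 1.7402482
Cp = (USL - LSL)/(6*sigma) = (128.9 - 106.3)/(6*1.7402482) = 2.1644
Cpu = (128.9 - 115.61)/(3*1.7402482) = 2.5456
Cpl = (115.61 - 106.3)/(3*1.7402482) = 1.7833
Cpk = min(Cpu, Cpl) = 1.7833

1.7833


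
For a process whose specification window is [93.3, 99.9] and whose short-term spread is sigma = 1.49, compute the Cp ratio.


Cp = (USL - LSL) / (6 * sigma)
= (99.9 - 93.3) / (6 * 1.49)
= 6.6000 / 8.9400
= 0.7383

0.7383


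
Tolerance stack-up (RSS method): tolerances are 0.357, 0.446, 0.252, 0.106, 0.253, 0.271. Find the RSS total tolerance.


RSS = sqrt(0.357^2 + 0.446^2 + 0.252^2 + 0.106^2 + 0.253^2 + 0.271^2)
= sqrt(0.538555)
= 0.7339

0.7339


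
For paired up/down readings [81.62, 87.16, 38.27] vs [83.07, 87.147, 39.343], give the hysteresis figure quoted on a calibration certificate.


|81.62 - 83.07| = 1.4500
|87.16 - 87.147| = 0.0130
|38.27 - 39.343| = 1.0730
hysteresis = max(diffs) = 1.4500

1.4500


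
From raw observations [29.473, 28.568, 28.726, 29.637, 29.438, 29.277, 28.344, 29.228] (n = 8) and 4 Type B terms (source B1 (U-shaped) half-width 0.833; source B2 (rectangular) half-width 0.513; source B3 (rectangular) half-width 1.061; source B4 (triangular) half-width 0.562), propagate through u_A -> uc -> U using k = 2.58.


mean = (29.473 + 28.568 + 28.726 + 29.637 + 29.438 + 29.277 + 28.344 + 29.228) / 8 = 29.086375
s = sqrt(sum((x - mean)^2)/(n-1)) = 0.47545555
u_A = s / sqrt(n) = 0.47545555 / sqrt(8) = 0.16809892
u_B1 = 0.833 / sqrt(2) = 0.58901995
u_B2 = 0.513 / sqrt(3) = 0.29618069
u_B3 = 1.061 / sqrt(3) = 0.61256864
u_B4 = 0.562 / sqrt(6) = 0.22943554
uc = sqrt(0.16809892^2 + 0.58901995^2 + 0.29618069^2 + 0.61256864^2 + 0.22943554^2) = 0.94382507
U = k * uc = 2.58 * 0.94382507
U = 2.4351

2.4351


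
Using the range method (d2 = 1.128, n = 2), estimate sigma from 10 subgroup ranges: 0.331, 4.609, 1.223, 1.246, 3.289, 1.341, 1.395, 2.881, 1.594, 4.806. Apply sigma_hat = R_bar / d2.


R_bar = (0.331 + 4.609 + 1.223 + 1.246 + 3.289 + 1.341 + 1.395 + 2.881 + 1.594 + 4.806) / 10
R_bar = 22.715 / 10 = 2.2715
sigma_hat = R_bar / d2 = 2.2715 / 1.128 = 2.0137

2.0137


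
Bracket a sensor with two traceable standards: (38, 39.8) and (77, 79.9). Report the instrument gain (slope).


slope = (y2 - y1) / (x2 - x1)
= (79.9 - 39.8) / (77 - 38)
= 40.1000 / 39
= 1.0282

1.0282


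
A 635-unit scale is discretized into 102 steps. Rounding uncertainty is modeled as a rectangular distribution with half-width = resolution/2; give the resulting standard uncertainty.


resolution = range / divisions
resolution = 635 / 102 = 6.2254902
u_res = resolution / (2*sqrt(3))
u_res = 6.2254902 / 3.4641016
u_res = 1.7971

1.7971


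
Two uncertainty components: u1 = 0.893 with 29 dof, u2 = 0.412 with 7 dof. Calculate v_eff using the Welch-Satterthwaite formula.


uc = sqrt(u1^2 + u2^2) = sqrt(0.893^2 + 0.412^2) = 0.98345971
v_eff = uc^4 / (u1^4/v1 + u2^4/v2)
= 0.98345971^4 / (0.893^4/29 + 0.412^4/7)
= 0.9354623 / 0.026044592
v_eff = 35.9177

35.9177


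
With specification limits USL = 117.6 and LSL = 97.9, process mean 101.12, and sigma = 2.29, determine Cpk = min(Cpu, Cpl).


Cpu = (USL - mean) / (3*sigma) = (117.6 - 101.12) / (3*2.29) = 2.3988
Cpl = (mean - LSL) / (3*sigma) = (101.12 - 97.9) / (3*2.29) = 0.4687
Cpk = min(Cpu, Cpl) = 0.4687

0.4687


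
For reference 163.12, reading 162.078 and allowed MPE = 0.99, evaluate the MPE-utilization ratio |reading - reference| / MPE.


e = indication - reference = 162.078 - 163.12 = -1.0420
|e| = 1.0420
ratio = |e| / MPE = 1.0420 / 0.99
ratio = 1.0525

1.0525


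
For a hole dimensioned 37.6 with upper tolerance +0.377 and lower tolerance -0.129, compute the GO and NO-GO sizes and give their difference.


GO = nominal - lower_tol (smallest hole = maximum material condition)
GO = 37.6 - 0.129 = 37.471
NO-GO = nominal + upper_tol (largest hole = least material condition)
NO-GO = 37.6 + 0.377 = 37.977
spread = NO-GO - GO = 37.977 - 37.471 = 0.5060

0.5060


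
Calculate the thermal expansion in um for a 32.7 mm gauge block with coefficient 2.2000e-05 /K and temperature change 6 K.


dL = L * alpha * dT
= 32.7 * 2.2000e-05 * 6
= 0.0043164 mm
dL_um = 0.0043164 * 1000 = 4.3164 um

4.3164


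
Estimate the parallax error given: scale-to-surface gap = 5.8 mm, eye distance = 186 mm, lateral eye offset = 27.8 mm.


error = h * offset / d
= 5.8 * 27.8 / 186
= 0.8669

0.8669


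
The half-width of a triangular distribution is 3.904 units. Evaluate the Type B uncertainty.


u_B = half_width / sqrt(6)
u_B = 3.904 / 2.4494897
u_B = 1.5938

1.5938


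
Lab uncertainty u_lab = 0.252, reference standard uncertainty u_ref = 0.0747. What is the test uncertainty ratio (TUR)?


TUR = u_lab / u_ref
= 0.252 / 0.0747
= 3.3735

3.3735


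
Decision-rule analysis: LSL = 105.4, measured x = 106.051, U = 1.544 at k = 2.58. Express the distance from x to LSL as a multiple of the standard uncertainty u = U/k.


u = U / k = 1.544 / 2.58 = 0.59844961
margin = |LSL - x| = |105.4 - 106.051| = 0.651
z = margin / u = 0.651 / 0.59844961
z = 1.0878

1.0878


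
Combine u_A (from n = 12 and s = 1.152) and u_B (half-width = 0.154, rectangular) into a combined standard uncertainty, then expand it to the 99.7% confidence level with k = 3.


u_A = s / sqrt(n) = 1.152 / sqrt(12) = 0.33255376
u_B = half_width / sqrt(3) = 0.154 / sqrt(3) = 0.088911941
uc = sqrt(u_A^2 + u_B^2) = sqrt(0.33255376^2 + 0.088911941^2) = 0.34423442
U = k * uc = 3 * 0.34423442
U = 1.0327

1.0327


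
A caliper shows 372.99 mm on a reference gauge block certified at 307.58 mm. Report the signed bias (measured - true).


Systematic error = measured - true
= 372.99 - 307.58
= 65.4100

65.4100


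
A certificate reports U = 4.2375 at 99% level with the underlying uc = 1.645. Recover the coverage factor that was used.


k = U / uc
k = 4.2375 / 1.645
k = 2.576

2.576


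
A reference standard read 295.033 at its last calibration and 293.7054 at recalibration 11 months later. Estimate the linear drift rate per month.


rate = (v2 - v1) / months
= (293.7054 - 295.033) / 11
= -1.3276 / 11
= -0.1207

-0.1207


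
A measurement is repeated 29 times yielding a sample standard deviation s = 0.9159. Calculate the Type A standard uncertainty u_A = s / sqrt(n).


u_A = s / sqrt(n)
u_A = 0.9159 / sqrt(29)
u_A = 0.9159 / 5.3851648
u_A = 0.1701

0.1701


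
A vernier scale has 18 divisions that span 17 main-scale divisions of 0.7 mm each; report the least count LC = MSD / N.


LC = MSD / n_div
= 0.7 / 18
= 0.0389

0.0389


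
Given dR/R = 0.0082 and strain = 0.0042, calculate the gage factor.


GF = (dR/R) / epsilon
= 0.0082 / 0.0042
= 1.9524

1.9524


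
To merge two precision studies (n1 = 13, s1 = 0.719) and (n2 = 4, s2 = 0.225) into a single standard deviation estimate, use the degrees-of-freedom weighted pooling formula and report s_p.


s_p = sqrt(((n1-1)*s1^2 + (n2-1)*s2^2) / (n1+n2-2))
numerator = (13-1)*0.719^2 + (4-1)*0.225^2 = 6.203532 + 0.151875 = 6.355407
denominator = 13 + 4 - 2 = 15
s_p^2 = 6.355407 / 15 = 0.4236938
s_p = sqrt(0.4236938) = 0.6509

0.6509


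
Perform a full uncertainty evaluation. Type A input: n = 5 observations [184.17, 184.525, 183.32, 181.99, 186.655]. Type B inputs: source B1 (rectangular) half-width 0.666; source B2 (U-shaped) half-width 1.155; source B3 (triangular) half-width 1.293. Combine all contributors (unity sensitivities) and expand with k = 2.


mean = (184.17 + 184.525 + 183.32 + 181.99 + 186.655) / 5 = 184.132
s = sqrt(sum((x - mean)^2)/(n-1)) = 1.7152937
u_A = s / sqrt(n) = 1.7152937 / sqrt(5) = 0.76710266
u_B1 = 0.666 / sqrt(3) = 0.38451528
u_B2 = 1.155 / sqrt(2) = 0.81670833
u_B3 = 1.293 / sqrt(6) = 0.52786504
uc = sqrt(0.76710266^2 + 0.38451528^2 + 0.81670833^2 + 0.52786504^2) = 1.2969011
U = k * uc = 2 * 1.2969011
U = 2.5938

2.5938


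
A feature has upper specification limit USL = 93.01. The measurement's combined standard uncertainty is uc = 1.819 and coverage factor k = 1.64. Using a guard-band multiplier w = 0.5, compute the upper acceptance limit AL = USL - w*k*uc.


U = k * uc = 1.64 * 1.819 = 2.98316
guard band g = w * U = 0.5 * 2.98316 = 1.49158
AL = USL - g = 93.01 - 1.49158
AL = 91.5184

91.5184


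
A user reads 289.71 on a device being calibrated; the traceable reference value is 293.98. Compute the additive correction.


Correction = standard - reading
= 293.98 - 289.71
= 4.2700

4.2700


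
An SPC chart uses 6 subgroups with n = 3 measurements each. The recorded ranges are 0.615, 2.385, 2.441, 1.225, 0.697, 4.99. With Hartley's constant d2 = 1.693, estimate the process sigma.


R_bar = (0.615 + 2.385 + 2.441 + 1.225 + 0.697 + 4.99) / 6
R_bar = 12.353 / 6 = 2.0588333
sigma_hat = R_bar / d2 = 2.0588333 / 1.693 = 1.2161

1.2161


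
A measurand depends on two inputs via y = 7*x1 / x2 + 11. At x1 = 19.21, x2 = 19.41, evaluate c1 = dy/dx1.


y = 7*x1 / x2 + 11
dy/dx1 = 7/x2
Evaluate at x2 = 19.41: c1 = 7 / 19.41
c1 = 0.3606

0.3606


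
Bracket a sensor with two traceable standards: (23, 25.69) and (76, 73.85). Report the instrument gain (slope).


slope = (y2 - y1) / (x2 - x1)
= (73.85 - 25.69) / (76 - 23)
= 48.1600 / 53
= 0.9087

0.9087


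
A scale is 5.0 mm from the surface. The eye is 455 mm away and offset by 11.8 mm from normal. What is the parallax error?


error = h * offset / d
= 5.0 * 11.8 / 455
= 0.1297

0.1297


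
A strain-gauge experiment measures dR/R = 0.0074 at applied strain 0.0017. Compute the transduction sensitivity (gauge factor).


GF = (dR/R) / epsilon
= 0.0074 / 0.0017
= 4.3529

4.3529


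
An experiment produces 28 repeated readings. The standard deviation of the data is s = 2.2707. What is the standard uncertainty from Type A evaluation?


u_A = s / sqrt(n)
u_A = 2.2707 / sqrt(28)
u_A = 2.2707 / 5.2915026
u_A = 0.4291

0.4291


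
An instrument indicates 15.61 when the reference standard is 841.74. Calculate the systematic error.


Systematic error = measured - true
= 15.61 - 841.74
= -826.1300

-826.1300


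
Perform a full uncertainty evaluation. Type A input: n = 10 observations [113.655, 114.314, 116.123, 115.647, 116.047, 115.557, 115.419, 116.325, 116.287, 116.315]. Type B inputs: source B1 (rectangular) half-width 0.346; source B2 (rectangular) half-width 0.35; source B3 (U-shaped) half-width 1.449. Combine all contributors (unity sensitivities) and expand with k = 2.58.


mean = (113.655 + 114.314 + 116.123 + 115.647 + 116.047 + 115.557 + 115.419 + 116.325 + 116.287 + 116.315) / 10 = 115.5689
s = sqrt(sum((x - mean)^2)/(n-1)) = 0.90958629
u_A = s / sqrt(n) = 0.90958629 / sqrt(10) = 0.28763644
u_B1 = 0.346 / sqrt(3) = 0.19976319
u_B2 = 0.35 / sqrt(3) = 0.20207259
u_B3 = 1.449 / sqrt(2) = 1.0245977
uc = sqrt(0.28763644^2 + 0.19976319^2 + 0.20207259^2 + 1.0245977^2) = 1.1014871
U = k * uc = 2.58 * 1.1014871
U = 2.8418

2.8418


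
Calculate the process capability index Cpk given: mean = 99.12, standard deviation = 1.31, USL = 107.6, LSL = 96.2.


Cpu = (USL - mean) / (3*sigma) = (107.6 - 99.12) / (3*1.31) = 2.1578
Cpl = (mean - LSL) / (3*sigma) = (99.12 - 96.2) / (3*1.31) = 0.7430
Cpk = min(Cpu, Cpl) = 0.7430

0.7430


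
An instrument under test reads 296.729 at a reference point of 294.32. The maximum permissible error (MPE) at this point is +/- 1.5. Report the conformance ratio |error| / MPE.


e = indication - reference = 296.729 - 294.32 = 2.4090
|e| = 2.4090
ratio = |e| / MPE = 2.4090 / 1.5
ratio = 1.6060

1.6060


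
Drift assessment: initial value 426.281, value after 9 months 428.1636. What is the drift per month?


rate = (v2 - v1) / months
= (428.1636 - 426.281) / 9
= 1.8826 / 9
= 0.2092

0.2092


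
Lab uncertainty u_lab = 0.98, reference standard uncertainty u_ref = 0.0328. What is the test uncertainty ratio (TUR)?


TUR = u_lab / u_ref
= 0.98 / 0.0328
= 29.8780

29.8780


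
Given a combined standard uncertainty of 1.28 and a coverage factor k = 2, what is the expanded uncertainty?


U = k * uc
U = 2 * 1.28
U = 2.5600

2.5600


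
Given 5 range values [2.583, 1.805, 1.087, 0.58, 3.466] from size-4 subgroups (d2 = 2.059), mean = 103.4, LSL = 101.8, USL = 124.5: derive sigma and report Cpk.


R_bar = (2.583 + 1.805 + 1.087 + 0.58 + 3.466) / 5 = 1.9042
sigma = R_bar / d2 = 1.9042 / 2.059 = 0.92481787
Cp = (USL - LSL)/(6*sigma) = (124.5 - 101.8)/(6*0.92481787) = 4.0909
Cpu = (124.5 - 103.4)/(3*0.92481787) = 7.6051
Cpl = (103.4 - 101.8)/(3*0.92481787) = 0.5767
Cpk = min(Cpu, Cpl) = 0.5767

0.5767


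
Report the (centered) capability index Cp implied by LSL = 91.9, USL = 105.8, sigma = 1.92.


Cp = (USL - LSL) / (6 * sigma)
= (105.8 - 91.9) / (6 * 1.92)
= 13.9000 / 11.5200
= 1.2066

1.2066


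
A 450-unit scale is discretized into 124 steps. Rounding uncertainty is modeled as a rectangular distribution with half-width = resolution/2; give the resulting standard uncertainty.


resolution = range / divisions
resolution = 450 / 124 = 3.6290323
u_res = resolution / (2*sqrt(3))
u_res = 3.6290323 / 3.4641016
u_res = 1.0476

1.0476


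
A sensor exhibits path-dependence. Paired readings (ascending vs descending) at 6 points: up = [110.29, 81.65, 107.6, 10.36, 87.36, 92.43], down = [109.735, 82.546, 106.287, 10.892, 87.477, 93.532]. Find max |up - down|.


|110.29 - 109.735| = 0.5550
|81.65 - 82.546| = 0.8960
|107.6 - 106.287| = 1.3130
|10.36 - 10.892| = 0.5320
|87.36 - 87.477| = 0.1170
|92.43 - 93.532| = 1.1020
hysteresis = max(diffs) = 1.3130

1.3130


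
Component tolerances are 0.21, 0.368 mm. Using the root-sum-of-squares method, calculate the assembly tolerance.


RSS = sqrt(0.21^2 + 0.368^2)
= sqrt(0.179524)
= 0.4237

0.4237


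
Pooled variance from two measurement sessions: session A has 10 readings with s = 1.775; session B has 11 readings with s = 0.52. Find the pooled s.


s_p = sqrt(((n1-1)*s1^2 + (n2-1)*s2^2) / (n1+n2-2))
numerator = (10-1)*1.775^2 + (11-1)*0.52^2 = 28.355625 + 2.704 = 31.059625
denominator = 10 + 11 - 2 = 19
s_p^2 = 31.059625 / 19 = 1.6347171
s_p = sqrt(1.6347171) = 1.2786

1.2786


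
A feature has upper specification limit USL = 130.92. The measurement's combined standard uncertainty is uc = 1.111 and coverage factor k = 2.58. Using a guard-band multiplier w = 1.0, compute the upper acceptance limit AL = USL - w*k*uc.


U = k * uc = 2.58 * 1.111 = 2.86638
guard band g = w * U = 1.0 * 2.86638 = 2.86638
AL = USL - g = 130.92 - 2.86638
AL = 128.0536

128.0536


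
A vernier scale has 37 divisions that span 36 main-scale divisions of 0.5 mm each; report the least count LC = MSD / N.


LC = MSD / n_div
= 0.5 / 37
= 0.0135

0.0135


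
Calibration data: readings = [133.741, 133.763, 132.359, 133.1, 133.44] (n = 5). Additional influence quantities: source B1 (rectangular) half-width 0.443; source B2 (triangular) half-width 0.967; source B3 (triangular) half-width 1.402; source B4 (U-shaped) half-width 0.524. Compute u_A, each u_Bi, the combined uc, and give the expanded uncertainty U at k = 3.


mean = (133.741 + 133.763 + 132.359 + 133.1 + 133.44) / 5 = 133.2806
s = sqrt(sum((x - mean)^2)/(n-1)) = 0.58138825
u_A = s / sqrt(n) = 0.58138825 / sqrt(5) = 0.26000473
u_B1 = 0.443 / sqrt(3) = 0.25576617
u_B2 = 0.967 / sqrt(6) = 0.3947761
u_B3 = 1.402 / sqrt(6) = 0.5723641
u_B4 = 0.524 / sqrt(2) = 0.37052395
uc = sqrt(0.26000473^2 + 0.25576617^2 + 0.3947761^2 + 0.5723641^2 + 0.37052395^2) = 0.86819101
U = k * uc = 3 * 0.86819101
U = 2.6046

2.6046


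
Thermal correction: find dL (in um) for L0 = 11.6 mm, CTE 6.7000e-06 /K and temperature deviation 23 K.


dL = L * alpha * dT
= 11.6 * 6.7000e-06 * 23
= 0.0017876 mm
dL_um = 0.0017876 * 1000 = 1.7876 um

1.7876


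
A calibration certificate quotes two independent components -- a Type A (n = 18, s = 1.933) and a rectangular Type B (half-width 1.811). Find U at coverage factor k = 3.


u_A = s / sqrt(n) = 1.933 / sqrt(18) = 0.45561247
u_B = half_width / sqrt(3) = 1.811 / sqrt(3) = 1.0455813
uc = sqrt(u_A^2 + u_B^2) = sqrt(0.45561247^2 + 1.0455813^2) = 1.1405363
U = k * uc = 3 * 1.1405363
U = 3.4216

3.4216


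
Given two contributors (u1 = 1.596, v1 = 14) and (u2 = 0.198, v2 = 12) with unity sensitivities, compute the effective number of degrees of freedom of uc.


uc = sqrt(u1^2 + u2^2) = sqrt(1.596^2 + 0.198^2) = 1.6082351
v_eff = uc^4 / (u1^4/v1 + u2^4/v2)
= 1.6082351^4 / (1.596^4/14 + 0.198^4/12)
= 6.6895691 / 0.46357875
v_eff = 14.4303

14.4303


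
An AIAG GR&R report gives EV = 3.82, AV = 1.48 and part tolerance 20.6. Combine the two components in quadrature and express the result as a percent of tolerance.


GRR = sqrt(EV^2 + AV^2) = sqrt(3.82^2 + 1.48^2) = 4.0966816
%GRR = GRR / tol * 100 = 4.0966816 / 20.6 * 100
%GRR = 19.8868

19.8868


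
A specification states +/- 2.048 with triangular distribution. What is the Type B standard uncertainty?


u_B = half_width / sqrt(6)
u_B = 2.048 / 2.4494897
u_B = 0.8361

0.8361


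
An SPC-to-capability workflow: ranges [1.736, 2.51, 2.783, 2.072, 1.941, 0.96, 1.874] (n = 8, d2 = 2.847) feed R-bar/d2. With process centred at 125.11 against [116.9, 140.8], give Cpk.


R_bar = (1.736 + 2.51 + 2.783 + 2.072 + 1.941 + 0.96 + 1.874) / 7 = 1.9822857
sigma = R_bar / d2 = 1.9822857 / 2.847 = 0.69627176
Cp = (USL - LSL)/(6*sigma) = (140.8 - 116.9)/(6*0.69627176) = 5.7209
Cpu = (140.8 - 125.11)/(3*0.69627176) = 7.5114
Cpl = (125.11 - 116.9)/(3*0.69627176) = 3.9305
Cpk = min(Cpu, Cpl) = 3.9305

3.9305


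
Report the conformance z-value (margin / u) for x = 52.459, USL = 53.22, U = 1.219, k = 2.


u = U / k = 1.219 / 2 = 0.6095
margin = |USL - x| = |53.22 - 52.459| = 0.761
z = margin / u = 0.761 / 0.6095
z = 1.2486

1.2486


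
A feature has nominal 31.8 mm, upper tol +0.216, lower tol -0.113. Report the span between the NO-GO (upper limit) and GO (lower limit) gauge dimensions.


GO = nominal - lower_tol (smallest hole = maximum material condition)
GO = 31.8 - 0.113 = 31.687
NO-GO = nominal + upper_tol (largest hole = least material condition)
NO-GO = 31.8 + 0.216 = 32.016
spread = NO-GO - GO = 32.016 - 31.687 = 0.3290

0.3290


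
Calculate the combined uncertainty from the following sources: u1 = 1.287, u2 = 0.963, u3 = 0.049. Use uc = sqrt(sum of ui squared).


uc = sqrt(1.287^2 + 0.963^2 + 0.049^2)
uc = sqrt(2.586139)
uc = 1.6081

1.6081


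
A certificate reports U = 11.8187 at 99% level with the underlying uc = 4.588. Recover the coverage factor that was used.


k = U / uc
k = 11.8187 / 4.588
k = 2.576

2.576


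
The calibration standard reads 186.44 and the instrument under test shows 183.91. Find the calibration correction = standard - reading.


Correction = standard - reading
= 186.44 - 183.91
= 2.5300

2.5300


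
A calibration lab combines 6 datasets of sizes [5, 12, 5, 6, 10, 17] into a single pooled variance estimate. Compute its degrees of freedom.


nu = sum_i (n_i - 1)
nu = ((5 - 1) + (12 - 1) + (5 - 1) + (6 - 1) + (10 - 1) + (17 - 1))
nu = 4 + 11 + 4 + 5 + 9 + 16
nu = 49

49


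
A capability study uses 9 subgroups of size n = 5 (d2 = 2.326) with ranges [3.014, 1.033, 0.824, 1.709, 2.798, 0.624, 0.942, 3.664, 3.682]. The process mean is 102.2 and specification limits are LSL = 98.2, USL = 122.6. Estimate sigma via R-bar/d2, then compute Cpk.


R_bar = (3.014 + 1.033 + 0.824 + 1.709 + 2.798 + 0.624 + 0.942 + 3.664 + 3.682) / 9 = 2.0322222
sigma = R_bar / d2 = 2.0322222 / 2.326 = 0.87369828
Cp = (USL - LSL)/(6*sigma) = (122.6 - 98.2)/(6*0.87369828) = 4.6545
Cpu = (122.6 - 102.2)/(3*0.87369828) = 7.7830
Cpl = (102.2 - 98.2)/(3*0.87369828) = 1.5261
Cpk = min(Cpu, Cpl) = 1.5261

1.5261


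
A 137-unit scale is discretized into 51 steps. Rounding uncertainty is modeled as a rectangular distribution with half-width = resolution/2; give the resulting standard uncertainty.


resolution = range / divisions
resolution = 137 / 51 = 2.6862745
u_res = resolution / (2*sqrt(3))
u_res = 2.6862745 / 3.4641016
u_res = 0.7755

0.7755


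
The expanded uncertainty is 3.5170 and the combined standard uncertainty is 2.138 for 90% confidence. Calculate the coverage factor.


k = U / uc
k = 3.5170 / 2.138
k = 1.645

1.645


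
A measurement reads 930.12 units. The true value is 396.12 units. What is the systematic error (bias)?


Systematic error = measured - true
= 930.12 - 396.12
= 534.0000

534.0000


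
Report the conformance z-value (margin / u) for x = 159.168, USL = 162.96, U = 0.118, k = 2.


u = U / k = 0.118 / 2 = 0.059
margin = |USL - x| = |162.96 - 159.168| = 3.792
z = margin / u = 3.792 / 0.059
z = 64.2712

64.2712


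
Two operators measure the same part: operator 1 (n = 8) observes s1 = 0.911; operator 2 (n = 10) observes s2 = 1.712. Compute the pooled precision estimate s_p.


s_p = sqrt(((n1-1)*s1^2 + (n2-1)*s2^2) / (n1+n2-2))
numerator = (8-1)*0.911^2 + (10-1)*1.712^2 = 5.809447 + 26.378496 = 32.187943
denominator = 8 + 10 - 2 = 16
s_p^2 = 32.187943 / 16 = 2.0117464
s_p = sqrt(2.0117464) = 1.4184

1.4184


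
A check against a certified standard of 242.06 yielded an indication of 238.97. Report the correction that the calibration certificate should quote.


Correction = standard - reading
= 242.06 - 238.97
= 3.0900

3.0900


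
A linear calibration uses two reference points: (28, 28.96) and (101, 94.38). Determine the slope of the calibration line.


slope = (y2 - y1) / (x2 - x1)
= (94.38 - 28.96) / (101 - 28)
= 65.4200 / 73
= 0.8962

0.8962


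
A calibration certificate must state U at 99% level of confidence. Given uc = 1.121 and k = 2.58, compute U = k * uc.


U = k * uc
U = 2.58 * 1.121
U = 2.8922

2.8922


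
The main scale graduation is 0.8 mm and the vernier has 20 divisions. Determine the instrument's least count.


LC = MSD / n_div
= 0.8 / 20
= 0.0400

0.0400


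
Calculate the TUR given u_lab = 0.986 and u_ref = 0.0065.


TUR = u_lab / u_ref
= 0.986 / 0.0065
= 151.6923

151.6923


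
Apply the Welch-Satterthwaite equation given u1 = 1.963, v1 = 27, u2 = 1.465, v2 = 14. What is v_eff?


uc = sqrt(u1^2 + u2^2) = sqrt(1.963^2 + 1.465^2) = 2.4494069
v_eff = uc^4 / (u1^4/v1 + u2^4/v2)
= 2.4494069^4 / (1.963^4/27 + 1.465^4/14)
= 35.99513 / 0.87896282
v_eff = 40.9518

40.9518


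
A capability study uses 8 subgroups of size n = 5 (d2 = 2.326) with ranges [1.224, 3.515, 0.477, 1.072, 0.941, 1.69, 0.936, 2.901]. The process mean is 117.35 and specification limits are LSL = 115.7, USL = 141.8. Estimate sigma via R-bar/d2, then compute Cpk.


R_bar = (1.224 + 3.515 + 0.477 + 1.072 + 0.941 + 1.69 + 0.936 + 2.901) / 8 = 1.5945
sigma = R_bar / d2 = 1.5945 / 2.326 = 0.68551161
Cp = (USL - LSL)/(6*sigma) = (141.8 - 115.7)/(6*0.68551161) = 6.3456
Cpu = (141.8 - 117.35)/(3*0.68551161) = 11.8889
Cpl = (117.35 - 115.7)/(3*0.68551161) = 0.8023
Cpk = min(Cpu, Cpl) = 0.8023

0.8023


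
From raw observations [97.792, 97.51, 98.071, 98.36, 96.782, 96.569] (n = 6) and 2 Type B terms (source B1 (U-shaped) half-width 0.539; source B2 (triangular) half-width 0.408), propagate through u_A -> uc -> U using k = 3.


mean = (97.792 + 97.51 + 98.071 + 98.36 + 96.782 + 96.569) / 6 = 97.514
s = sqrt(sum((x - mean)^2)/(n-1)) = 0.71163389
u_A = s / sqrt(n) = 0.71163389 / sqrt(6) = 0.29052332
u_B1 = 0.539 / sqrt(2) = 0.38113056
u_B2 = 0.408 / sqrt(6) = 0.1665653
uc = sqrt(0.29052332^2 + 0.38113056^2 + 0.1665653^2) = 0.50735422
U = k * uc = 3 * 0.50735422
U = 1.5221

1.5221


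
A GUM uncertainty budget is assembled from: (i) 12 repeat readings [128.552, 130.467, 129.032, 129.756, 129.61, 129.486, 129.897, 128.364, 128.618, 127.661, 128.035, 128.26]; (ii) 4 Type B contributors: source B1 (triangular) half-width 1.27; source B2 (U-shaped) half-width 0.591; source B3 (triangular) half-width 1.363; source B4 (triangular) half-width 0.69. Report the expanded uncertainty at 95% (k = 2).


mean = (128.552 + 130.467 + 129.032 + 129.756 + 129.61 + 129.486 + 129.897 + 128.364 + 128.618 + 127.661 + 128.035 + 128.26) / 12 = 128.9781667
s = sqrt(sum((x - mean)^2)/(n-1)) = 0.86100912
u_A = s / sqrt(n) = 0.86100912 / sqrt(12) = 0.24855192
u_B1 = 1.27 / sqrt(6) = 0.51847533
u_B2 = 0.591 / sqrt(2) = 0.41790011
u_B3 = 1.363 / sqrt(6) = 0.55644242
u_B4 = 0.69 / sqrt(6) = 0.28169132
uc = sqrt(0.24855192^2 + 0.51847533^2 + 0.41790011^2 + 0.55644242^2 + 0.28169132^2) = 0.94562857
U = k * uc = 2 * 0.94562857
U = 1.8913

1.8913


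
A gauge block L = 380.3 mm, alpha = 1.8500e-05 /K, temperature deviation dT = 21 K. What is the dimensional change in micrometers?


dL = L * alpha * dT
= 380.3 * 1.8500e-05 * 21
= 0.1477466 mm
dL_um = 0.1477466 * 1000 = 147.7466 um

147.7466


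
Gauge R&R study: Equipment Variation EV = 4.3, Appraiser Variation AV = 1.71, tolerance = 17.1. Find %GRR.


GRR = sqrt(EV^2 + AV^2) = sqrt(4.3^2 + 1.71^2) = 4.6275371
%GRR = GRR / tol * 100 = 4.6275371 / 17.1 * 100
%GRR = 27.0616

27.0616


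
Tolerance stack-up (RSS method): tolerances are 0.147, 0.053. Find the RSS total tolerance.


RSS = sqrt(0.147^2 + 0.053^2)
= sqrt(0.024418)
= 0.1563

0.1563


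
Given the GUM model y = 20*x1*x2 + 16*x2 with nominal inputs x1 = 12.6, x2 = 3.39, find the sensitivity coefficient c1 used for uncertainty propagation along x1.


y = 20*x1*x2 + 16*x2
dy/dx1 = 20*x2
Evaluate at x2 = 3.39: c1 = 20 * 3.39
c1 = 67.8000

67.8000
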